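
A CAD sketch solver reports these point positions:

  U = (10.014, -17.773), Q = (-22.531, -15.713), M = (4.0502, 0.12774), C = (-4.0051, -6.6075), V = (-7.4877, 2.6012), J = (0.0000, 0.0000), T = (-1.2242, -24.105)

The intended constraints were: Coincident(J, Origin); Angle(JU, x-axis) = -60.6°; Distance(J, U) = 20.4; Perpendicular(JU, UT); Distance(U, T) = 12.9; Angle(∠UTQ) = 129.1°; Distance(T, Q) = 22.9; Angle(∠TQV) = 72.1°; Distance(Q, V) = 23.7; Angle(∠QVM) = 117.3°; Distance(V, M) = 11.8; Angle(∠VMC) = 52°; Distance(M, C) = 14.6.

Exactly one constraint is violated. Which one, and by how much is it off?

Distance(M, C) = 14.6 — off by 4.10.

J = (0.00, 0.00) ✓; JU at -60.60° ✓; |JU| = 20.40 ✓; ∠(JU, UT) = 90.00° ✓; |UT| = 12.90 ✓; ∠UTQ = 129.1° ✓; |TQ| = 22.90 ✓; ∠TQV = 72.10° ✓; |QV| = 23.70 ✓; ∠QVM = 117.3° ✓; |VM| = 11.80 ✓; ∠VMC = 52.00° ✓; |MC| = 10.50 ✗.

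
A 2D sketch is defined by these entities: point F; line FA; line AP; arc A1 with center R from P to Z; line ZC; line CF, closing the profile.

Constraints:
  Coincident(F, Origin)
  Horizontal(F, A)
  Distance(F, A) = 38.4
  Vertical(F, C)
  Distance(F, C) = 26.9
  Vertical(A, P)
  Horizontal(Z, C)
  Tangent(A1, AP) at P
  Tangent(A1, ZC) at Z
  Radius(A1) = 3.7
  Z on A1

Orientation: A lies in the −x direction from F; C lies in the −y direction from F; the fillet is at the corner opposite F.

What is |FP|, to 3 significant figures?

44.9

F is at the origin; F and A share the same y with |FA| = 38.4 and A on the −x side, so A = (-38.4, 0.00). FC is vertical with |FC| = 26.9 and C on the −y side, so C = (0.00, -26.9). The virtual corner opposite F is at (-38.4, -26.9). Tangency of A1 to AP means the radius RP is perpendicular to AP and tangency of A1 to ZC means the radius RZ is perpendicular to ZC, with radius 3.7, so the center R sits 3.7 in from both sides at R = (-34.7, -23.2). That places the tangent points at P = (-38.4, -23.2) on AP and Z = (-34.7, -26.9) on ZC. Then |FP| = |P − F| = 44.9.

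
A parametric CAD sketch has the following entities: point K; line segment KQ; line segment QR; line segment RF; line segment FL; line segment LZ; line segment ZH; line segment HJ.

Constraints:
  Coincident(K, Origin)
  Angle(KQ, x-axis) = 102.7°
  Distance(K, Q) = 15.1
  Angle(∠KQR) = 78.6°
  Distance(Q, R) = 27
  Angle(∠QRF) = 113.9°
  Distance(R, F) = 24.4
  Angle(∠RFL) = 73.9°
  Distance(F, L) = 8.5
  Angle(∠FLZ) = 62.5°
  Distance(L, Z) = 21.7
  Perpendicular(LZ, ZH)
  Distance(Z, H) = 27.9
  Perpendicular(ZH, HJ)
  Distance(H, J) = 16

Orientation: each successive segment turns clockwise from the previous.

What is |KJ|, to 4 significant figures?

55.15

K is at the origin; KQ runs at 102.7° with length 15.1, so Q = (-3.320, 14.73). ∠KQR = 78.6° gives QR at 1.300° from the x-axis; with |QR| = 27.0, R = (23.67, 15.34). ∠QRF = 113.9° gives RF at -64.80° from the x-axis; with |RF| = 24.4, F = (34.06, -6.735). ∠RFL = 73.9° gives FL at -170.9° from the x-axis; with |FL| = 8.5, L = (25.67, -8.079). ∠FLZ = 62.5° gives LZ at 71.60° from the x-axis; with |LZ| = 21.7, Z = (32.52, 12.51). LZ ⟂ ZH, so ZH runs at -18.40°; with |ZH| = 27.9, H = (58.99, 3.705). ZH ⟂ HJ, so HJ runs at -108.4°; with |HJ| = 16.0, J = (53.94, -11.48). Then |KJ| = |J − K| = 55.15.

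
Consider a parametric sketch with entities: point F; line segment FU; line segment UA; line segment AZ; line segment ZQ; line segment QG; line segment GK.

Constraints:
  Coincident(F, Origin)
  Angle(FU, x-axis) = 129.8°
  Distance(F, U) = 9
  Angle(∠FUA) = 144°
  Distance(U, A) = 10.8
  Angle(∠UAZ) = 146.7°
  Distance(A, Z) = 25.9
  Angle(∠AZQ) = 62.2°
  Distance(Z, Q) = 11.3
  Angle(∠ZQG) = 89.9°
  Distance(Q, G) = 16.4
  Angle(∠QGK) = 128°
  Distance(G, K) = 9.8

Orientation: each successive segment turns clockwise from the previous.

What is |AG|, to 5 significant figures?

6.5606

∠AZQ = 62.2° gives ZQ at -57.300° from the x-axis; with |ZQ| = 11.3, Q = (12.382, 30.724). ∠ZQG = 89.9° gives QG at -147.40° from the x-axis; with |QG| = 16.4, G = (-1.4345, 21.888). Then |AG| = |G − A| = 6.5606.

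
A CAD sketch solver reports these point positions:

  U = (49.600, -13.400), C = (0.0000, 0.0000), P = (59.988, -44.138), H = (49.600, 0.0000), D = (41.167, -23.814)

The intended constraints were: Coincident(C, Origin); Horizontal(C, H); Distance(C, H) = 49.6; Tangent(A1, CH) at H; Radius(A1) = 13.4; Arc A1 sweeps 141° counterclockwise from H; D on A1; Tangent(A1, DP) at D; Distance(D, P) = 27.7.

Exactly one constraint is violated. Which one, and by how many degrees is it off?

Tangent(A1, DP) at D — off by 8.20°.

C = (0.00, 0.00) ✓; C.y = 0.00, H.y = 0.00 ✓; |CH| = 49.60 ✓; ∠(UH, HC) = 90.00° ✓; |UH| = 13.40 ✓; bearing(U→D) − bearing(U→H) = 141.0° ✓; |UD| = 13.40 ✓; ∠(UD, DP) = 98.20° ✗; |DP| = 27.70 ✓.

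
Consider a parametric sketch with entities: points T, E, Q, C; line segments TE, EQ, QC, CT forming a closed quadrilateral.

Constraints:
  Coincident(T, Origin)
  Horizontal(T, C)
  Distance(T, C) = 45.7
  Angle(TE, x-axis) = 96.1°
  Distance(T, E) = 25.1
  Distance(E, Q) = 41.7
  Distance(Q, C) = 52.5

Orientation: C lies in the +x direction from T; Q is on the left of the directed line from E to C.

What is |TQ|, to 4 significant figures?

58.77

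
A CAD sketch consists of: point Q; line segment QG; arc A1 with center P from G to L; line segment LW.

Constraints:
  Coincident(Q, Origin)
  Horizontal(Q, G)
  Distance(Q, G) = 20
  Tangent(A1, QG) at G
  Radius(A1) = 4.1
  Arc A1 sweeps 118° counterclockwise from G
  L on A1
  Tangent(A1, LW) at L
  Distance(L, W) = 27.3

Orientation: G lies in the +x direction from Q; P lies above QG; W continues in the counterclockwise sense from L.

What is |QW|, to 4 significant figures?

32.01

Q is at the origin; QG is horizontal with |QG| = 20.0 and G on the +x side, so G = (20.00, 0.000). A1 meets QG tangentially, so PG is at right angles to QG, so P = G + (0, 4.1) = (20.00, 4.100). On A1, G sits at bearing -90° from P; a 118° counterclockwise sweep puts L at bearing 28°, so L = P + 4.1·(cos 28°, sin 28°) = (23.62, 6.025). A1 meets LW tangentially, so PL is at right angles to LW, so LW runs along (−sin 28°, cos 28°); with |LW| = 27.3, W = (10.80, 30.13). Then |QW| = |W − Q| = 32.01.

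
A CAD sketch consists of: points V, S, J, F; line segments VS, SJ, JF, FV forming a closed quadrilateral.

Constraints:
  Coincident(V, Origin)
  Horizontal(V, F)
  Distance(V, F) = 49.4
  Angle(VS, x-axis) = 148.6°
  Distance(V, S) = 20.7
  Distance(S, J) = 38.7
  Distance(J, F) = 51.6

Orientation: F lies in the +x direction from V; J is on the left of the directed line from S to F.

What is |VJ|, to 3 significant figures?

37.6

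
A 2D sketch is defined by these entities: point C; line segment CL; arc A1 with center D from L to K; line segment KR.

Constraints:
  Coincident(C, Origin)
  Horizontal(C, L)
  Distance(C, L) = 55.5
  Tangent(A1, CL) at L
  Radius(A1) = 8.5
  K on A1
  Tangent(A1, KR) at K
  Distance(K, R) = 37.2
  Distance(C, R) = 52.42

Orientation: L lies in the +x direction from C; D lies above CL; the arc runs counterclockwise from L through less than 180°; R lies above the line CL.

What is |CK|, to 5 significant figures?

63.013

Checks: |DL| = 8.500 ✓; |DK| = 8.500 ✓; ∠(DK, KR) = 90.00° ✓; |KR| = 37.20 ✓; |CR| = 52.42 ✓.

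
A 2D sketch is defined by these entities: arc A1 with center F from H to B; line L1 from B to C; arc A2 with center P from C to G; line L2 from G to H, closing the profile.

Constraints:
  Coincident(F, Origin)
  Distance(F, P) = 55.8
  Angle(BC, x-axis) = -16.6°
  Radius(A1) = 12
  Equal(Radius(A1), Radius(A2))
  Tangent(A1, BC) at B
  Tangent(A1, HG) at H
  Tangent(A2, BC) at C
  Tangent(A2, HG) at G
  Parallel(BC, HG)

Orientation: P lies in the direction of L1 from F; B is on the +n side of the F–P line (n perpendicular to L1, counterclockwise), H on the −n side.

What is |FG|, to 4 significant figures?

57.08

The slot axis is L1's direction at -16.6°, so u = (cos -16.6°, sin -16.6°) = (0.9583, -0.2857) and n = (−sin -16.6°, cos -16.6°) = (0.2857, 0.9583). F is at the origin and P lies 55.8 along u from F, so P = 55.8·u = (53.47, -15.94). Tangency of A1 to both parallel lines with radius 12.0 puts B and H at F ± 12.0·n: B = (3.428, 11.50), H = (-3.428, -11.50). Equal radii place C and G the same way about P: C = P + 12.0·n = (56.90, -4.442), G = P − 12.0·n = (50.05, -27.44). Then |FG| = |G − F| = 57.08.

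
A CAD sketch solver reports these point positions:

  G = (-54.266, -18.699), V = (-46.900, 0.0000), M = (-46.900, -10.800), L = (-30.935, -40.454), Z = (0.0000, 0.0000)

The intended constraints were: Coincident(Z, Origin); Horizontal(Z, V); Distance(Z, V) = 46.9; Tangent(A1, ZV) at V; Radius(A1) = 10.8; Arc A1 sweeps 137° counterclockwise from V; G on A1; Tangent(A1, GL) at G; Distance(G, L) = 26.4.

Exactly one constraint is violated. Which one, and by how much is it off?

Distance(G, L) = 26.4 — off by 5.50.

Z = (0.00, 0.00) ✓; Z.y = 0.00, V.y = 0.00 ✓; |ZV| = 46.90 ✓; ∠(MV, VZ) = 90.00° ✓; |MV| = 10.80 ✓; bearing(M→G) − bearing(M→V) = 137.0° ✓; |MG| = 10.80 ✓; ∠(MG, GL) = 90.00° ✓; |GL| = 31.90 ✗.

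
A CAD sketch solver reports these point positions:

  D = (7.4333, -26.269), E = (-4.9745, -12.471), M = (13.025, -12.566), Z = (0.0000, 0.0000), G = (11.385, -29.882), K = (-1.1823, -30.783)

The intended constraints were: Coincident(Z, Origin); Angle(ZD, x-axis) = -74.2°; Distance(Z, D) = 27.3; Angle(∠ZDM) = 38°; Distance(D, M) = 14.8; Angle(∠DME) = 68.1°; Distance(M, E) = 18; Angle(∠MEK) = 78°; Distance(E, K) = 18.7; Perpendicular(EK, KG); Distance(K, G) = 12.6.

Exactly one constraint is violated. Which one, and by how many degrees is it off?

Perpendicular(EK, KG) — off by 7.60°.

Z = (0.00, 0.00) ✓; ZD at -74.20° ✓; |ZD| = 27.30 ✓; ∠ZDM = 38.00° ✓; |DM| = 14.80 ✓; ∠DME = 68.10° ✓; |ME| = 18.00 ✓; ∠MEK = 78.00° ✓; |EK| = 18.70 ✓; ∠(EK, KG) = 82.40° ✗; |KG| = 12.60 ✓.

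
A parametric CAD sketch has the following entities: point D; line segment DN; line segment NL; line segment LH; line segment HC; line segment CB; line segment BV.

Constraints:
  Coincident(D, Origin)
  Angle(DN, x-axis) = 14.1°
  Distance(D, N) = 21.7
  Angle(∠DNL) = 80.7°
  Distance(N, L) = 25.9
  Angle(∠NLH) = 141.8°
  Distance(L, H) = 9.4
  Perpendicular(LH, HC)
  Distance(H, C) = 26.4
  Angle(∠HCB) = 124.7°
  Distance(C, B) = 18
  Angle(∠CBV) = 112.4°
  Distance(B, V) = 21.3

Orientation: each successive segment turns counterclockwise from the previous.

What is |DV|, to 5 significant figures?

19.739

D is at the origin; DN runs at 14.1° with length 21.7, so N = (21.046, 5.2864). ∠DNL = 80.7° gives NL at 113.40° from the x-axis; with |NL| = 25.9, L = (10.760, 29.056). ∠NLH = 141.8° gives LH at 151.60° from the x-axis; with |LH| = 9.4, H = (2.4914, 33.527). LH is perpendicular to HC, so HC runs at -118.40°; with |HC| = 26.4, C = (-10.065, 10.304). ∠HCB = 124.7° gives CB at -63.100° from the x-axis; with |CB| = 18.0, B = (-1.9213, -5.7479). ∠CBV = 112.4° gives BV at 4.5000° from the x-axis; with |BV| = 21.3, V = (19.313, -4.0767). Then |DV| = |V − D| = 19.739.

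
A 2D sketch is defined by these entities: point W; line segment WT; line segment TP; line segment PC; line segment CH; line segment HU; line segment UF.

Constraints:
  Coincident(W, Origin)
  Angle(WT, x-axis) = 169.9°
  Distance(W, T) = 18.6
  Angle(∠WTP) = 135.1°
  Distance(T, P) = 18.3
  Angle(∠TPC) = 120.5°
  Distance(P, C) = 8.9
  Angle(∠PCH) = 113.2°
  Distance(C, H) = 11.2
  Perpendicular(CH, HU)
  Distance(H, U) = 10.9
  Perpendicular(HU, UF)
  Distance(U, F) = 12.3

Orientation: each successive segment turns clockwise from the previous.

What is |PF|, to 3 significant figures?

3.63

W is at the origin; WT runs at 169.9° with length 18.6, so T = (-18.3, 3.26). ∠WTP = 135.1° gives TP at 125° from the x-axis; with |TP| = 18.3, P = (-28.8, 18.3). ∠TPC = 120.5° gives PC at 65.5° from the x-axis; with |PC| = 8.9, C = (-25.1, 26.4). ∠PCH = 113.2° gives CH at -1.30° from the x-axis; with |CH| = 11.2, H = (-13.9, 26.1). CH ⟂ HU, so HU runs at -91.3°; with |HU| = 10.9, U = (-14.2, 15.2). HU ⟂ UF, so UF runs at 179°; with |UF| = 12.3, F = (-26.5, 15.5). Then |PF| = |F − P| = 3.63.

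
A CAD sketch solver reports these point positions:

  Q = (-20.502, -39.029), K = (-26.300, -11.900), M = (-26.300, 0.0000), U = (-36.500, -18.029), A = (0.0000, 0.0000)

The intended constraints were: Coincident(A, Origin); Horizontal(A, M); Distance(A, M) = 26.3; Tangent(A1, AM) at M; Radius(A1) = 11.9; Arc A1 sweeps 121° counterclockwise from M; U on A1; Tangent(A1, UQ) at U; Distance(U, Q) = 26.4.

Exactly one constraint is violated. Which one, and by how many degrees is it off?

Tangent(A1, UQ) at U — off by 6.30°.

A = (0.00, 0.00) ✓; A.y = 0.00, M.y = 0.00 ✓; |AM| = 26.30 ✓; ∠(KM, MA) = 90.00° ✓; |KM| = 11.90 ✓; bearing(K→U) − bearing(K→M) = 121.0° ✓; |KU| = 11.90 ✓; ∠(KU, UQ) = 83.70° ✗; |UQ| = 26.40 ✓.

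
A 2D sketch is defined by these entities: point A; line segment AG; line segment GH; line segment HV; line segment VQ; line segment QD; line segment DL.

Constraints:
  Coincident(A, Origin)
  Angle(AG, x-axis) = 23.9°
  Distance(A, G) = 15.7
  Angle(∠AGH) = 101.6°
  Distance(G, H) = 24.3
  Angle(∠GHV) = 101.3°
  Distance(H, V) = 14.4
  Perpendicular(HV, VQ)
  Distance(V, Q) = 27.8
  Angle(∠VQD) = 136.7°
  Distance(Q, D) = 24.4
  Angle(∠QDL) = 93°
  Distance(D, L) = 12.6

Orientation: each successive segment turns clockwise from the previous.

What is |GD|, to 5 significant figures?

21.864

The perpendicularity gives VQ at right angles to HV, so VQ runs at 136.80°; with |VQ| = 27.8, Q = (-1.6579, -4.8890). ∠VQD = 136.7° gives QD at 93.500° from the x-axis; with |QD| = 24.4, D = (-3.1475, 19.465). Then |GD| = |D − G| = 21.864.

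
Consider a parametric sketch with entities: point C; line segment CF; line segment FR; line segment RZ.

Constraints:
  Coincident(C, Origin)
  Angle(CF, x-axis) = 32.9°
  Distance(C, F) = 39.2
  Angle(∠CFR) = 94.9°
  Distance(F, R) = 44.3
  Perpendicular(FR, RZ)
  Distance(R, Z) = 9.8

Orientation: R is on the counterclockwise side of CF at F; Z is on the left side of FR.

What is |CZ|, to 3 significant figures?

55.9

C is at the origin; CF runs at 32.9° with length 39.2, so F = 39.2·(cos 32.9°, sin 32.9°) = (32.9, 21.3). ∠CFR = 94.9°, so FR runs at 32.9° + (180° − 94.9°) = 118° from the x-axis; with |FR| = 44.3, R = F + 44.3·(cos 118°, sin 118°) = (12.1, 60.4). FR is perpendicular to RZ; with |RZ| = 9.8 on the left of FR, Z = R + 9.8·(-0.883, -0.469) = (3.46, 55.8). Then |CZ| = |Z − C| = 55.9.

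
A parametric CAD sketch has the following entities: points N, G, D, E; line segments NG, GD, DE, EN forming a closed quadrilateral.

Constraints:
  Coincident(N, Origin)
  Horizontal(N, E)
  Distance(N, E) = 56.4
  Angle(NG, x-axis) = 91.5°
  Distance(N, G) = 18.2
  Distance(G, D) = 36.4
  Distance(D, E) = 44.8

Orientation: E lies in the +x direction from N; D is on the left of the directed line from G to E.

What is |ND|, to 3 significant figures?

48.0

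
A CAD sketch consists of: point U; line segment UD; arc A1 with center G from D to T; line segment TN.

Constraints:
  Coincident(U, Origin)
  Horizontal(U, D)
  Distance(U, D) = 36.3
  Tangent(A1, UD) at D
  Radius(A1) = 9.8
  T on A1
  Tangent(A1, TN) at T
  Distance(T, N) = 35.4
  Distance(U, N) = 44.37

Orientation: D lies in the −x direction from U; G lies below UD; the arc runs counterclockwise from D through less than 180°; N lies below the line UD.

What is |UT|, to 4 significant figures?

46.19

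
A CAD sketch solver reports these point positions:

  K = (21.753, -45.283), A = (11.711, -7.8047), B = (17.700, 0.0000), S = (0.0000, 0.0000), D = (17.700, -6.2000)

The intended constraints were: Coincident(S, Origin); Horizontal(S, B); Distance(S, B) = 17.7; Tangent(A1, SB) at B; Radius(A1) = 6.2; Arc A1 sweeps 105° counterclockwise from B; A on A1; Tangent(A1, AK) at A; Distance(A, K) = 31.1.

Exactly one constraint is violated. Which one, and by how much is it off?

Distance(A, K) = 31.1 — off by 7.70.

S = (0.00, 0.00) ✓; S.y = 0.00, B.y = 0.00 ✓; |SB| = 17.70 ✓; ∠(DB, BS) = 90.00° ✓; |DB| = 6.200 ✓; bearing(D→A) − bearing(D→B) = 105.0° ✓; |DA| = 6.200 ✓; ∠(DA, AK) = 90.00° ✓; |AK| = 38.80 ✗.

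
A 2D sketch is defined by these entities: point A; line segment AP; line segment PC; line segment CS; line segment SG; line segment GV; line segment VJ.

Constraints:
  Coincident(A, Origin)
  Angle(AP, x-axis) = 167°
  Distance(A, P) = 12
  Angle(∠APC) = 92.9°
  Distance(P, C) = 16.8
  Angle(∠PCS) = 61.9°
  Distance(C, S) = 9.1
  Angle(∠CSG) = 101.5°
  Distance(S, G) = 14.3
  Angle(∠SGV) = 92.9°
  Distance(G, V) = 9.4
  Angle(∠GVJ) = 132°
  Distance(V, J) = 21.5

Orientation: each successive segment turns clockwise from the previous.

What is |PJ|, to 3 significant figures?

25.2

A is at the origin; AP runs at 167.0° with length 12.0, so P = (-11.7, 2.70). ∠APC = 92.9° gives PC at 79.9° from the x-axis; with |PC| = 16.8, C = (-8.75, 19.2). ∠PCS = 61.9° gives CS at -38.2° from the x-axis; with |CS| = 9.1, S = (-1.59, 13.6). ∠CSG = 101.5° gives SG at -117° from the x-axis; with |SG| = 14.3, G = (-8.02, 0.836). ∠SGV = 92.9° gives GV at 156° from the x-axis; with |GV| = 9.4, V = (-16.6, 4.63). ∠GVJ = 132.0° gives VJ at 108° from the x-axis; with |VJ| = 21.5, J = (-23.3, 25.1). Then |PJ| = |J − P| = 25.2.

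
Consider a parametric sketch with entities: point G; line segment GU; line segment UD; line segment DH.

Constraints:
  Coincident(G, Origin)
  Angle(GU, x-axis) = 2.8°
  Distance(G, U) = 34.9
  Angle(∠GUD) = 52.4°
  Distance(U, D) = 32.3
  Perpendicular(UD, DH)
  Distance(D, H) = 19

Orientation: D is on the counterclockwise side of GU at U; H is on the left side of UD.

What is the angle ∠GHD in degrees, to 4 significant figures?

128.2°

G is at the origin; GU runs at 2.8° with length 34.9, so U = 34.9·(cos 2.8°, sin 2.8°) = (34.86, 1.705). ∠GUD = 52.4°, so UD runs at 2.8° + (180° − 52.4°) = 130.4° from the x-axis; with |UD| = 32.3, D = U + 32.3·(cos 130.4°, sin 130.4°) = (13.92, 26.30). The perpendicularity gives DH at right angles to UD; with |DH| = 19.0 on the left of UD, H = D + 19.0·(-0.7615, -0.6481) = (-0.5452, 13.99). Then cos ∠GHD = HG·HD / (|HG||HD|), giving 128.2°.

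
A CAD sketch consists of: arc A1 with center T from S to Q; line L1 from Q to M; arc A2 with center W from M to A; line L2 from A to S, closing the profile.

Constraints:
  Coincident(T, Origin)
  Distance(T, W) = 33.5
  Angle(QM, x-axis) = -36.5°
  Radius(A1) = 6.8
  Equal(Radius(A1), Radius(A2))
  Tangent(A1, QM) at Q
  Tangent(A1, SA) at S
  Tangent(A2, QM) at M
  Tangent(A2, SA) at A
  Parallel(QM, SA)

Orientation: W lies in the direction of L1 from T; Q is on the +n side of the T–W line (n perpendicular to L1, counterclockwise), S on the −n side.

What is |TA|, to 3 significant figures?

34.2

The slot axis is L1's direction at -36.5°, so u = (cos -36.5°, sin -36.5°) = (0.804, -0.595) and n = (−sin -36.5°, cos -36.5°) = (0.595, 0.804). T is at the origin and W lies 33.5 along u from T, so W = 33.5·u = (26.9, -19.9). Tangency of A1 to both parallel lines with radius 6.8 puts Q and S at T ± 6.8·n: Q = (4.04, 5.47), S = (-4.04, -5.47). Equal radii place M and A the same way about W: M = W + 6.8·n = (31.0, -14.5), A = W − 6.8·n = (22.9, -25.4). Then |TA| = |A − T| = 34.2.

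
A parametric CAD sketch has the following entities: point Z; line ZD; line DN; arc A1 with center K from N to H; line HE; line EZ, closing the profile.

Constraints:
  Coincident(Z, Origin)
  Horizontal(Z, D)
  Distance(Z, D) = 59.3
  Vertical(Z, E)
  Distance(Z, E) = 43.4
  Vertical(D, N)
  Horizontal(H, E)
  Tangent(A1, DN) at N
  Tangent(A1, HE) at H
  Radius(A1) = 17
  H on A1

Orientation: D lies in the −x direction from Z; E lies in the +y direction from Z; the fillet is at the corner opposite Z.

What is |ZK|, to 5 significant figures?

49.862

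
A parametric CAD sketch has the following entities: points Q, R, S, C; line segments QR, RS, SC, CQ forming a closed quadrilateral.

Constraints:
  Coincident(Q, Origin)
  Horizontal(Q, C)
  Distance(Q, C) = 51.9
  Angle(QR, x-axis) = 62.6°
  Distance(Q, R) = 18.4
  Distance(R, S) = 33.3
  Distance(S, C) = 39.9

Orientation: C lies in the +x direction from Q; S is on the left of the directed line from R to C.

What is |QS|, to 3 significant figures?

50.5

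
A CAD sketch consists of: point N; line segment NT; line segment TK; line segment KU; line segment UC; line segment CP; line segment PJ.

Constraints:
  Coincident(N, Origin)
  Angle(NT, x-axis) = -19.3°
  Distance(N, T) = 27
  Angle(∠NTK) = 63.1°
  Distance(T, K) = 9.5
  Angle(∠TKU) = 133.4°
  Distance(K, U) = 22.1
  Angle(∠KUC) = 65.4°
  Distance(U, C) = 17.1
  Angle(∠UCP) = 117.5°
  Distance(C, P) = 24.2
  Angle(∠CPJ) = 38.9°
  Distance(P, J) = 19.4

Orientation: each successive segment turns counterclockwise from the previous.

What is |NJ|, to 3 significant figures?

17.7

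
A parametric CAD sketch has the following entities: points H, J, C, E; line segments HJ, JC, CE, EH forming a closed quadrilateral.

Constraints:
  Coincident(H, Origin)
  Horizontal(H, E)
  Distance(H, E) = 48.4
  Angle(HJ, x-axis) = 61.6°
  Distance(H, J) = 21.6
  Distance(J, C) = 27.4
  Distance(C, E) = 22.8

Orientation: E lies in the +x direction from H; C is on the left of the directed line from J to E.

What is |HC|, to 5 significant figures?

42.684

Checks: H = (0.00, 0.00) ✓; |JC| = 27.40 ✓; |CE| = 22.80 ✓.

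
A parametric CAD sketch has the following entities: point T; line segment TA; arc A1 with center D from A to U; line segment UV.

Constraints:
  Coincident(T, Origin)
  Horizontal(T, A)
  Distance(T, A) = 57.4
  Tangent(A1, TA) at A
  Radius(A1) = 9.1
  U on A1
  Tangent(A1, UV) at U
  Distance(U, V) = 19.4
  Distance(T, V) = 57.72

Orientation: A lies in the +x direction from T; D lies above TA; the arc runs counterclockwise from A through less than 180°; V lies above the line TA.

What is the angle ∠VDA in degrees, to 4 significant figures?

159.3°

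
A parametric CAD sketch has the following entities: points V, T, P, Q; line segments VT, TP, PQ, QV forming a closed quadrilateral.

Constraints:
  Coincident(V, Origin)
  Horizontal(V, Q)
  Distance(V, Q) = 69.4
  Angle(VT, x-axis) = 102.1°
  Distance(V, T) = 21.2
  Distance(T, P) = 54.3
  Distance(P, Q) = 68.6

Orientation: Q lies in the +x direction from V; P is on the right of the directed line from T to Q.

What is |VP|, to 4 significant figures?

33.12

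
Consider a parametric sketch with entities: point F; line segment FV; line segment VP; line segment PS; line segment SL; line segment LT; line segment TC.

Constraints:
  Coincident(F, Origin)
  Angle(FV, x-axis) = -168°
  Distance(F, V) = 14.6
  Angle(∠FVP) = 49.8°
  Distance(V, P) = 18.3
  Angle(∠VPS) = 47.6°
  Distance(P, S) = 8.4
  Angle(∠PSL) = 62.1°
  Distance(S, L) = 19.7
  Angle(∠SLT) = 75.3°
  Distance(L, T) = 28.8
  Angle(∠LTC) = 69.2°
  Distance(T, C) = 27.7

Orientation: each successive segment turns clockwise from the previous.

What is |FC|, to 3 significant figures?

17.7

F is at the origin; FV runs at -168.0° with length 14.6, so V = (-14.3, -3.04). ∠FVP = 49.8° gives VP at 61.8° from the x-axis; with |VP| = 18.3, P = (-5.63, 13.1). ∠VPS = 47.6° gives PS at -70.6° from the x-axis; with |PS| = 8.4, S = (-2.84, 5.17). ∠PSL = 62.1° gives SL at 172° from the x-axis; with |SL| = 19.7, L = (-22.3, 8.08). ∠SLT = 75.3° gives LT at 66.8° from the x-axis; with |LT| = 28.8, T = (-11.0, 34.6). ∠LTC = 69.2° gives TC at -44.0° from the x-axis; with |TC| = 27.7, C = (8.94, 15.3). Then |FC| = |C − F| = 17.7.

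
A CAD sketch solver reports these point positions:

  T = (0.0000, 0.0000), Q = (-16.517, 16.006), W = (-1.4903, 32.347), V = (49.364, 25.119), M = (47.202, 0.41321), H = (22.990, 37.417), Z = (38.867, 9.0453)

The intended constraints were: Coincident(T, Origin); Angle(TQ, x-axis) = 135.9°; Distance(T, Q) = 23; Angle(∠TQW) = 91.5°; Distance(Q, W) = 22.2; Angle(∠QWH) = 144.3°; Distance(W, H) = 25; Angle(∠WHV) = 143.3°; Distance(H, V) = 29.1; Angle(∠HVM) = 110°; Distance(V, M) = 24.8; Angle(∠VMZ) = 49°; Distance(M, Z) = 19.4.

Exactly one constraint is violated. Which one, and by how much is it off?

Distance(M, Z) = 19.4 — off by 7.40.

T = (0.00, 0.00) ✓; TQ at 135.9° ✓; |TQ| = 23.00 ✓; ∠TQW = 91.50° ✓; |QW| = 22.20 ✓; ∠QWH = 144.3° ✓; |WH| = 25.00 ✓; ∠WHV = 143.3° ✓; |HV| = 29.10 ✓; ∠HVM = 110.0° ✓; |VM| = 24.80 ✓; ∠VMZ = 49.00° ✓; |MZ| = 12.00 ✗.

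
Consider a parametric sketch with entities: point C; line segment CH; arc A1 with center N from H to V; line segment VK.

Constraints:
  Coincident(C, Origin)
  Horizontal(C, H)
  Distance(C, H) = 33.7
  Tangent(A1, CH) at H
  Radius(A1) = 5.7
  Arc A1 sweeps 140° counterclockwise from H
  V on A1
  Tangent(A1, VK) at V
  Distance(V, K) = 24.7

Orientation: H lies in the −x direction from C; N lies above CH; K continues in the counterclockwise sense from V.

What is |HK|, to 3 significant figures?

30.1

C is at the origin; C and H share the same y with |CH| = 33.7 and H on the −x side, so H = (-33.7, 0.00). Tangency of A1 to CH means the radius NH is perpendicular to CH, so N = H + (0, 5.7) = (-33.7, 5.70). On A1, H sits at bearing -90° from N; a 140° counterclockwise sweep puts V at bearing 50°, so V = N + 5.7·(cos 50°, sin 50°) = (-30.0, 10.1). Tangency of A1 to VK means the radius NV is perpendicular to VK, so VK runs along (−sin 50°, cos 50°); with |VK| = 24.7, K = (-49.0, 25.9). Then |HK| = |K − H| = 30.1.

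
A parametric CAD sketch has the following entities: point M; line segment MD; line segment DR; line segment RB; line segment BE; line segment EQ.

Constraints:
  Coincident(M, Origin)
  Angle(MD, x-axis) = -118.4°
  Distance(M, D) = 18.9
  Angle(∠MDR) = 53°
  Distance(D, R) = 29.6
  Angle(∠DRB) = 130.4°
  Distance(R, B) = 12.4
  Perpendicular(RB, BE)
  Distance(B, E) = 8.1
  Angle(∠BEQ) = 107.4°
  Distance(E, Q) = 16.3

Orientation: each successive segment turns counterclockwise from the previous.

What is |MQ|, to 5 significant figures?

11.058

M is at the origin; MD runs at -118.4° with length 18.9, so D = (-8.9893, -16.625). ∠MDR = 53.0° gives DR at 8.6000° from the x-axis; with |DR| = 29.6, R = (20.278, -12.199). ∠DRB = 130.4° gives RB at 58.200° from the x-axis; with |RB| = 12.4, B = (26.812, -1.6604). RB is perpendicular to BE, so BE runs at 148.20°; with |BE| = 8.1, E = (19.928, 2.6079). ∠BEQ = 107.4° gives EQ at -139.20° from the x-axis; with |EQ| = 16.3, Q = (7.5890, -8.0429). Then |MQ| = |Q − M| = 11.058.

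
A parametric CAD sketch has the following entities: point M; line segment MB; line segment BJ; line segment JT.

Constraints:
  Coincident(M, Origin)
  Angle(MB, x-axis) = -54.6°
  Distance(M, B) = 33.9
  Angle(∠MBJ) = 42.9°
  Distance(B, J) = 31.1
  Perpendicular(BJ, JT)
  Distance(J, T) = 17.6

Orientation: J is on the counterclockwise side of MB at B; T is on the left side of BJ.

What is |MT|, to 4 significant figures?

8.323

∠MBJ = 42.9°, so BJ runs at -54.6° + (180° − 42.9°) = 82.50° from the x-axis; with |BJ| = 31.1, J = B + 31.1·(cos 82.50°, sin 82.50°) = (23.70, 3.201). The perpendicularity gives JT at right angles to BJ; with |JT| = 17.6 on the left of BJ, T = J + 17.6·(-0.9914, 0.1305) = (6.248, 5.498). Then |MT| = |T − M| = 8.323.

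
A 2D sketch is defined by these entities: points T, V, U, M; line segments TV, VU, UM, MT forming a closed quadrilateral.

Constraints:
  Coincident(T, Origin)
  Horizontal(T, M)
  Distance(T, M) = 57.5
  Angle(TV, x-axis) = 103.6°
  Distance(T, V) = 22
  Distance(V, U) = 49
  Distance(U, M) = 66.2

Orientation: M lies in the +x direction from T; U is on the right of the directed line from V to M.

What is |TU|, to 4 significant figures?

27.69

Checks: |VU| = 49.00 ✓; |UM| = 66.20 ✓.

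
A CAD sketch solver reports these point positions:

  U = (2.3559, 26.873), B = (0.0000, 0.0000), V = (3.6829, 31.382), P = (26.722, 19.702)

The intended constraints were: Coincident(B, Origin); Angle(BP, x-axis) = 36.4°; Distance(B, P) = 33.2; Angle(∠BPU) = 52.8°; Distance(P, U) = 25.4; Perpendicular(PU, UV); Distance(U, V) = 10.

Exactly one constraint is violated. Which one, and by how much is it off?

Distance(U, V) = 10 — off by 5.30.

B = (0.00, 0.00) ✓; BP at 36.40° ✓; |BP| = 33.20 ✓; ∠BPU = 52.80° ✓; |PU| = 25.40 ✓; ∠(PU, UV) = 90.00° ✓; |UV| = 4.700 ✗.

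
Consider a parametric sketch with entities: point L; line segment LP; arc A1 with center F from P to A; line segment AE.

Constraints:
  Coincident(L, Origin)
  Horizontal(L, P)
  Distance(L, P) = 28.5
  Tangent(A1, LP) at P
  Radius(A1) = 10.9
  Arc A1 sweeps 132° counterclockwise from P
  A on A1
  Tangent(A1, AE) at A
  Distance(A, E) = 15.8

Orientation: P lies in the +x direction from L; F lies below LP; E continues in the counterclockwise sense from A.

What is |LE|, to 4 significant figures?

43.07

L is at the origin; L and P share the same y with |LP| = 28.5 and P on the +x side, so P = (28.50, 0.000). Tangency of A1 to LP means the radius FP is perpendicular to LP, so F = P + (0, -10.9) = (28.50, -10.90). On A1, P sits at bearing 90° from F; a 132° counterclockwise sweep puts A at bearing 222°, so A = F + 10.9·(cos 222°, sin 222°) = (20.40, -18.19). A1 meets AE tangentially, so FA is at right angles to AE, so AE runs along (−sin 222°, cos 222°); with |AE| = 15.8, E = (30.97, -29.94). Then |LE| = |E − L| = 43.07.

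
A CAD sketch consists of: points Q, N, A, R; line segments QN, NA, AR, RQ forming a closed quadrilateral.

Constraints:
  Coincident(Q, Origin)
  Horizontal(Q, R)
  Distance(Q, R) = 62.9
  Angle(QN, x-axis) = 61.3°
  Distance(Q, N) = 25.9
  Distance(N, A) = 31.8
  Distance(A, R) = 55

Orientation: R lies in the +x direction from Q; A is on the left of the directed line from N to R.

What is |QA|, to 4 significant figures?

57.34

Checks: QN at 61.30° ✓; |NA| = 31.80 ✓; |AR| = 55.00 ✓.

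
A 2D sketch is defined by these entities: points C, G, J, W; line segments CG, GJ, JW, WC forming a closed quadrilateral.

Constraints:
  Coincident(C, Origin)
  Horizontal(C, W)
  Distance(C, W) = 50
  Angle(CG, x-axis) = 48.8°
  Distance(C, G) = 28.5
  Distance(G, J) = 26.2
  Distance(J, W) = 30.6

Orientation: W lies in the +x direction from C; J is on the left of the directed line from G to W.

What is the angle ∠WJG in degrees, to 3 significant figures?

83.3°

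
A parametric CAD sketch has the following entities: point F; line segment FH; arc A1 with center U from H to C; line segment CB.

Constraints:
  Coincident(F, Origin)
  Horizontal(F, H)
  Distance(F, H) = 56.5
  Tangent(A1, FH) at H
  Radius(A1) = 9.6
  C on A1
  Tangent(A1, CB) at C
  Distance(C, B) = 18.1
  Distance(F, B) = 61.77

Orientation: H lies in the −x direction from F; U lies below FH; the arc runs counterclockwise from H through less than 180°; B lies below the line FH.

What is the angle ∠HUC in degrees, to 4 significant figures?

124.9°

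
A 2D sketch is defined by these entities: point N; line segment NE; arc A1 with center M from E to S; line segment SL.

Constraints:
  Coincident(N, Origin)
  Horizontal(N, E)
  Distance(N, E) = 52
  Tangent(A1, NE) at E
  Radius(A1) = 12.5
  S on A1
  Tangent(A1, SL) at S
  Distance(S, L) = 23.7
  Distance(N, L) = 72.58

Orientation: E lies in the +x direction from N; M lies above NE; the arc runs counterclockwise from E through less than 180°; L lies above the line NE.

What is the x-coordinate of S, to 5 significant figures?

64.449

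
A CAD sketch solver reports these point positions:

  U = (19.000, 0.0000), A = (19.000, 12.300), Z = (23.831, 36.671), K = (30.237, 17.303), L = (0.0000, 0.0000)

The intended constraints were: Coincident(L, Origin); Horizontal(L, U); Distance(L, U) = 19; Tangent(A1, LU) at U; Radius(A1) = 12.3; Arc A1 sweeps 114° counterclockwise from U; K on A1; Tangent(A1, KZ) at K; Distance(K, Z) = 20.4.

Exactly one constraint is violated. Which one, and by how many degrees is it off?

Tangent(A1, KZ) at K — off by 5.70°.

L = (0.00, 0.00) ✓; L.y = 0.00, U.y = 0.00 ✓; |LU| = 19.00 ✓; ∠(AU, UL) = 90.00° ✓; |AU| = 12.30 ✓; bearing(A→K) − bearing(A→U) = 114.0° ✓; |AK| = 12.30 ✓; ∠(AK, KZ) = 95.70° ✗; |KZ| = 20.40 ✓.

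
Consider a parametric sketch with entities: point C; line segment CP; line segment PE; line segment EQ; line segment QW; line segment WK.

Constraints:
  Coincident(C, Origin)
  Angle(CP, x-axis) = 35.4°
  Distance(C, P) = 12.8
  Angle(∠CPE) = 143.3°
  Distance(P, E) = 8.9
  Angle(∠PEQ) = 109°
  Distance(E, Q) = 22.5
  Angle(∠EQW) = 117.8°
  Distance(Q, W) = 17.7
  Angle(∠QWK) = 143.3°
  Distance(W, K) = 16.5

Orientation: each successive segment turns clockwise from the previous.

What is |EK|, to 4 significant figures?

42.62

∠EQW = 117.8° gives QW at -134.5° from the x-axis; with |QW| = 17.7, W = (13.77, -26.85). ∠QWK = 143.3° gives WK at -171.2° from the x-axis; with |WK| = 16.5, K = (-2.540, -29.37). Then |EK| = |K − E| = 42.62.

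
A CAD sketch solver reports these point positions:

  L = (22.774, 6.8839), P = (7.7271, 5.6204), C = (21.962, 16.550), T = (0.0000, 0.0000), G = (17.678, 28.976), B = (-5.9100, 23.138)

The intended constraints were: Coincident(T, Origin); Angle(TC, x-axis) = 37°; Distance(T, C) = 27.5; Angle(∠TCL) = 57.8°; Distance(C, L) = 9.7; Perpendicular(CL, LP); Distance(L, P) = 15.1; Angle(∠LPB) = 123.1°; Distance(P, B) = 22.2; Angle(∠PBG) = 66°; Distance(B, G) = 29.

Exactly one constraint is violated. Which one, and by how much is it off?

Distance(B, G) = 29 — off by 4.70.

T = (0.00, 0.00) ✓; TC at 37.00° ✓; |TC| = 27.50 ✓; ∠TCL = 57.80° ✓; |CL| = 9.700 ✓; ∠(CL, LP) = 90.00° ✓; |LP| = 15.10 ✓; ∠LPB = 123.1° ✓; |PB| = 22.20 ✓; ∠PBG = 66.00° ✓; |BG| = 24.30 ✗.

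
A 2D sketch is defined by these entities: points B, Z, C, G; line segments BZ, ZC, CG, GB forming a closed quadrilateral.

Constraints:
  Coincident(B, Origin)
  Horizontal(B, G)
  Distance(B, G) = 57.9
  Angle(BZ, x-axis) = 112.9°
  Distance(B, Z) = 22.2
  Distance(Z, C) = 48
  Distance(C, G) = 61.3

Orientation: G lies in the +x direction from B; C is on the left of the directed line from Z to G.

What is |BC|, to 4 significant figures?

59.23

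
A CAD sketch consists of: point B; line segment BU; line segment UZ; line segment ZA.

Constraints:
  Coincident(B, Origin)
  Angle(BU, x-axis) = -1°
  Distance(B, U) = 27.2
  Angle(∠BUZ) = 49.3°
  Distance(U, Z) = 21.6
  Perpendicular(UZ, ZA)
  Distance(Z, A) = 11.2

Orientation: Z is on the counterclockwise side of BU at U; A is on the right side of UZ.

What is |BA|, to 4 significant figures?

32.05

B is at the origin; BU runs at -1.0° with length 27.2, so U = 27.2·(cos -1.0°, sin -1.0°) = (27.20, -0.4747). ∠BUZ = 49.3°, so UZ runs at -1.0° + (180° − 49.3°) = 129.7° from the x-axis; with |UZ| = 21.6, Z = U + 21.6·(cos 129.7°, sin 129.7°) = (13.40, 16.14). UZ is perpendicular to ZA; with |ZA| = 11.2 on the right of UZ, A = Z + 11.2·(0.7694, 0.6388) = (22.02, 23.30). Then |BA| = |A − B| = 32.05.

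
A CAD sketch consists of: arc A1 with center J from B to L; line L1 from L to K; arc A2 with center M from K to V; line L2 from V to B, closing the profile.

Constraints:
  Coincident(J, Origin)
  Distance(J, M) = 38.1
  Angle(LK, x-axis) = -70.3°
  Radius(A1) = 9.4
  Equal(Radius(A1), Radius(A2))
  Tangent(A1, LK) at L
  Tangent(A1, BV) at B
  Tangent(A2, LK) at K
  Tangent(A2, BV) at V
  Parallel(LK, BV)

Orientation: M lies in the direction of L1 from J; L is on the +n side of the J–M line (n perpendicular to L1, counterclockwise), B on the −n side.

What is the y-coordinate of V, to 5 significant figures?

-39.039

The slot axis is L1's direction at -70.3°, so u = (cos -70.3°, sin -70.3°) = (0.33710, -0.94147) and n = (−sin -70.3°, cos -70.3°) = (0.94147, 0.33710). J is at the origin and M lies 38.1 along u from J, so M = 38.1·u = (12.843, -35.870). Tangency of A1 to both parallel lines with radius 9.4 puts L and B at J ± 9.4·n: L = (8.8498, 3.1687), B = (-8.8498, -3.1687). Equal radii place K and V the same way about M: K = M + 9.4·n = (21.693, -32.701), V = M − 9.4·n = (3.9935, -39.039). So V.y = -39.039.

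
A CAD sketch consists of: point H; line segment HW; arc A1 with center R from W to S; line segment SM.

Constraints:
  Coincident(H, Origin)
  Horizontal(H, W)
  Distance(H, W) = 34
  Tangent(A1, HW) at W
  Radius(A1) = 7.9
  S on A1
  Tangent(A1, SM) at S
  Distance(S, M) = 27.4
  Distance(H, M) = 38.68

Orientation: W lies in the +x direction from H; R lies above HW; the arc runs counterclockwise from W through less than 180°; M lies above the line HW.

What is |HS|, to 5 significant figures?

41.834

Checks: |RS| = 7.900 ✓; ∠(RS, SM) = 90.00° ✓; |SM| = 27.40 ✓; |HM| = 38.68 ✓.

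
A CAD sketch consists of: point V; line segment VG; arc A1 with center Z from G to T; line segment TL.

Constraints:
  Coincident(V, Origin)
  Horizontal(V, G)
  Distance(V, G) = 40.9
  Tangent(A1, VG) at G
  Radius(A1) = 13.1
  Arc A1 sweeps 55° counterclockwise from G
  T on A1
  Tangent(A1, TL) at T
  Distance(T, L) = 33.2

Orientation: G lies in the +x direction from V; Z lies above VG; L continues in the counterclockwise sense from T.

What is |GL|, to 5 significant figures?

44.285

V is at the origin; V and G share the same y with |VG| = 40.9 and G on the +x side, so G = (40.900, 0.0000). Tangency of A1 to VG means the radius ZG is perpendicular to VG, so Z = G + (0, 13.1) = (40.900, 13.100). On A1, G sits at bearing -90° from Z; a 55° counterclockwise sweep puts T at bearing -35°, so T = Z + 13.1·(cos -35°, sin -35°) = (51.631, 5.5861). Tangency of A1 to TL means the radius ZT is perpendicular to TL, so TL runs along (−sin -35°, cos -35°); with |TL| = 33.2, L = (70.674, 32.782). Then |GL| = |L − G| = 44.285.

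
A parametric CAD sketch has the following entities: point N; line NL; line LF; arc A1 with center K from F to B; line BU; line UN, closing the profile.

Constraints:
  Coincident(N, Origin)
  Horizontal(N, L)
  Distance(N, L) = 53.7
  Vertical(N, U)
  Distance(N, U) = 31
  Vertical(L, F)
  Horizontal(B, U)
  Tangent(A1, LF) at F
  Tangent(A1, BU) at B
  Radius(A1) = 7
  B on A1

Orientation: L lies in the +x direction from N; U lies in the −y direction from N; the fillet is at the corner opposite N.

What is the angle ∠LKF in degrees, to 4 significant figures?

73.74°

N is at the origin; NL is horizontal with |NL| = 53.7 and L on the +x side, so L = (53.70, 0.000). NU is vertical with |NU| = 31.0 and U on the −y side, so U = (0.000, -31.00). The virtual corner opposite N is at (53.70, -31.00). Since A1 is tangent to LF there, KF ⟂ LF and since A1 is tangent to BU there, KB ⟂ BU, with radius 7.0, so the center K sits 7.0 in from both sides at K = (46.70, -24.00). That places the tangent points at F = (53.70, -24.00) on LF and B = (46.70, -31.00) on BU. Then cos ∠LKF = KL·KF / (|KL||KF|), giving 73.74°.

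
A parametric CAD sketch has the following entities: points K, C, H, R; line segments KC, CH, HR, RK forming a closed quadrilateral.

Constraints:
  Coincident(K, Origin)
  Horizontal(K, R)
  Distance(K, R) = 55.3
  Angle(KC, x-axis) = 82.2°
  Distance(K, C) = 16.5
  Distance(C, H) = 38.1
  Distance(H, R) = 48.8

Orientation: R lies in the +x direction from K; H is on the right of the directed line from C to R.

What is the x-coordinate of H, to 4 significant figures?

11.11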